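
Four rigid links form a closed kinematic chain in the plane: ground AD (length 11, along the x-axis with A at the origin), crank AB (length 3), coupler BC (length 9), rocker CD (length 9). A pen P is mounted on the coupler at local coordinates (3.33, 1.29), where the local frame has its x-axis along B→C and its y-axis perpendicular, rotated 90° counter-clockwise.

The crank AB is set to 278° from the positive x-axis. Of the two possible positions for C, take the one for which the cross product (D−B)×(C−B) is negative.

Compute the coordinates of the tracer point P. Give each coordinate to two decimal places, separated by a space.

3.86 -3.93

A=(0,0), D=(11.00,0)
B = A + 3.00·(cos278°, sin278°) = (0.4175, -2.9708)
|BD| = 10.9916
circle(B,9.00) ∩ circle(D,9.00): a=5.4958, h=7.1272
  candidates: C₊=(3.7824,5.3765) cross=78.339; C₋=(7.6351,-8.3473) cross=-78.339
  mode - wants cross < 0 → take C=(7.6351,-8.3473) (cross=-78.339)
ex = (C−B)/|BC| = (0.8020,-0.5974); ey = (0.5974,0.8020)
P = B + 3.33·ex + 1.29·ey = (3.8587,-3.9256)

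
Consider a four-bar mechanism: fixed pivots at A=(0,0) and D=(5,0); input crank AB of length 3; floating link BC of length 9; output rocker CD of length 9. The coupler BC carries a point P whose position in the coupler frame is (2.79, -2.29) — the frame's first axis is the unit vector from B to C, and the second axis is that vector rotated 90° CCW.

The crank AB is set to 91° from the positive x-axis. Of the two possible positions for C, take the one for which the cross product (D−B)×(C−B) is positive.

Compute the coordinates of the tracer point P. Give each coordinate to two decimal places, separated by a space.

3.56 3.05

A=(0,0), D=(5.00,0)
B = A + 3.00·(cos91°, sin91°) = (-0.0524, 2.9995)
|BD| = 5.8757
circle(B,9.00) ∩ circle(D,9.00): a=2.9378, h=8.5070
  candidates: C₊=(6.8167,8.8147) cross=49.984; C₋=(-1.8690,-5.8152) cross=-49.984
  mode + wants cross > 0 → take C=(6.8167,8.8147) (cross=49.984)
ex = (C−B)/|BC| = (0.7632,0.6461); ey = (-0.6461,0.7632)
P = B + 2.79·ex + -2.29·ey = (3.5567,3.0545)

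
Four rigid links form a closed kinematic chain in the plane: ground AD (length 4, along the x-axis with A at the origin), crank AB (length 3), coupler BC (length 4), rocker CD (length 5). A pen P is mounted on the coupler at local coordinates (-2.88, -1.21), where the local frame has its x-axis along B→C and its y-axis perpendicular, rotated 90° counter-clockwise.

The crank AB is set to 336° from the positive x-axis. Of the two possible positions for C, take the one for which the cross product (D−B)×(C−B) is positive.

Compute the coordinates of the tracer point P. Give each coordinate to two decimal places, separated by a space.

A=(0,0), D=(4.00,0)
B = A + 3.00·(cos336°, sin336°) = (2.7406, -1.2202)
|BD| = 1.7535
circle(B,4.00) ∩ circle(D,5.00): a=-1.6895, h=3.6257
  candidates: C₊=(-0.9957,0.2081) cross=6.358; C₋=(4.0503,-4.9997) cross=-6.358
  mode + wants cross > 0 → take C=(-0.9957,0.2081) (cross=6.358)
ex = (C−B)/|BC| = (-0.9341,0.3571); ey = (-0.3571,-0.9341)
P = B + -2.88·ex + -1.21·ey = (5.8628,-1.1184)

5.86 -1.12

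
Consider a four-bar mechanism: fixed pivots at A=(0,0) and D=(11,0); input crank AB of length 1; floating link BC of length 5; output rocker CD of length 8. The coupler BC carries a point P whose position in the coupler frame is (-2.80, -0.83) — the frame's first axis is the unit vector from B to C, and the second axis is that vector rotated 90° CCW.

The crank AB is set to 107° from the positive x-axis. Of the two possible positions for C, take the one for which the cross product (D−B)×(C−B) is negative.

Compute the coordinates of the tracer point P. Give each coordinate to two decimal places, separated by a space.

A=(0,0), D=(11.00,0)
B = A + 1.00·(cos107°, sin107°) = (-0.2924, 0.9563)
|BD| = 11.3328
circle(B,5.00) ∩ circle(D,8.00): a=3.9457, h=3.0710
  candidates: C₊=(3.8984,3.6834) cross=34.803; C₋=(3.3801,-2.4367) cross=-34.803
  mode - wants cross < 0 → take C=(3.3801,-2.4367) (cross=-34.803)
ex = (C−B)/|BC| = (0.7345,-0.6786); ey = (0.6786,0.7345)
P = B + -2.80·ex + -0.83·ey = (-2.9122,2.2468)

-2.91 2.25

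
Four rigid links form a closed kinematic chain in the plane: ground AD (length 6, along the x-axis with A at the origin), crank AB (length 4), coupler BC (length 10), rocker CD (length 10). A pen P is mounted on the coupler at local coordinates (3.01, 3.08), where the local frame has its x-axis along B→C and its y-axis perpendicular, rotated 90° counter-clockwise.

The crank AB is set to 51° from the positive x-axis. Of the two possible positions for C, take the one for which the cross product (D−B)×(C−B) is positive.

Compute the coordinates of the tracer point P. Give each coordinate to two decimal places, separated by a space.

3.23 7.35

A=(0,0), D=(6.00,0)
B = A + 4.00·(cos51°, sin51°) = (2.5173, 3.1086)
|BD| = 4.6683
circle(B,10.00) ∩ circle(D,10.00): a=2.3341, h=9.7238
  candidates: C₊=(10.7337,8.8086) cross=45.393; C₋=(-2.2164,-5.7001) cross=-45.393
  mode + wants cross > 0 → take C=(10.7337,8.8086) (cross=45.393)
ex = (C−B)/|BC| = (0.8216,0.5700); ey = (-0.5700,0.8216)
P = B + 3.01·ex + 3.08·ey = (3.2348,7.3550)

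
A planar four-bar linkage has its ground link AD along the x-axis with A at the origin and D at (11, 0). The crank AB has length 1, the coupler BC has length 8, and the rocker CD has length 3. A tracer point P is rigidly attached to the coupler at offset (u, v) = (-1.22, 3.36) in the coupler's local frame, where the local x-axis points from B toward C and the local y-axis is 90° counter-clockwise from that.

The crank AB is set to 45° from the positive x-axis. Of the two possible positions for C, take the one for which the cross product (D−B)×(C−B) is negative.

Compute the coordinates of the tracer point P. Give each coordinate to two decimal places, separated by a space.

0.46 4.27

A=(0,0), D=(11.00,0)
B = A + 1.00·(cos45°, sin45°) = (0.7071, 0.7071)
|BD| = 10.3172
circle(B,8.00) ∩ circle(D,3.00): a=7.8240, h=1.6686
  candidates: C₊=(8.6271,1.8356) cross=17.216; C₋=(8.3984,-1.4939) cross=-17.216
  mode - wants cross < 0 → take C=(8.3984,-1.4939) (cross=-17.216)
ex = (C−B)/|BC| = (0.9614,-0.2751); ey = (0.2751,0.9614)
P = B + -1.22·ex + 3.36·ey = (0.4586,4.2731)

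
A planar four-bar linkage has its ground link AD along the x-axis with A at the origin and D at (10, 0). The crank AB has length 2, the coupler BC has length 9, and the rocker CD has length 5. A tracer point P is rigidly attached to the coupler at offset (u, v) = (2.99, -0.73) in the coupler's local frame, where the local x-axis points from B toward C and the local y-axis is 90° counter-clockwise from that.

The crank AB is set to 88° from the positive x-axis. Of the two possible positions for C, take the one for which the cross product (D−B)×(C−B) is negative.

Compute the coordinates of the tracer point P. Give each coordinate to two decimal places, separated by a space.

A=(0,0), D=(10.00,0)
B = A + 2.00·(cos88°, sin88°) = (0.0698, 1.9988)
|BD| = 10.1294
circle(B,9.00) ∩ circle(D,5.00): a=7.8289, h=4.4394
  candidates: C₊=(8.6208,4.8060) cross=44.968; C₋=(6.8688,-3.8981) cross=-44.968
  mode - wants cross < 0 → take C=(6.8688,-3.8981) (cross=-44.968)
ex = (C−B)/|BC| = (0.7554,-0.6552); ey = (0.6552,0.7554)
P = B + 2.99·ex + -0.73·ey = (1.8503,-0.5118)

1.85 -0.51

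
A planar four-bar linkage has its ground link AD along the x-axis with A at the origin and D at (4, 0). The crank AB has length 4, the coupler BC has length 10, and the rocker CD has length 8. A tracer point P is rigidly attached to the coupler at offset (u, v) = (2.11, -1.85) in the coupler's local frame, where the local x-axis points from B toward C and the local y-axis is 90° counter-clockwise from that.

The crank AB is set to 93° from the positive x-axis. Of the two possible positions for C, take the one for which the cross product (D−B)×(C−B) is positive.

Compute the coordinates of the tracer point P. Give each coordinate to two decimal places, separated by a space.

2.18 2.52

A=(0,0), D=(4.00,0)
B = A + 4.00·(cos93°, sin93°) = (-0.2093, 3.9945)
|BD| = 5.8030
circle(B,10.00) ∩ circle(D,8.00): a=6.0033, h=7.9975
  candidates: C₊=(9.6504,5.6633) cross=46.409; C₋=(-1.3598,-5.9391) cross=-46.409
  mode + wants cross > 0 → take C=(9.6504,5.6633) (cross=46.409)
ex = (C−B)/|BC| = (0.9860,0.1669); ey = (-0.1669,0.9860)
P = B + 2.11·ex + -1.85·ey = (2.1798,2.5226)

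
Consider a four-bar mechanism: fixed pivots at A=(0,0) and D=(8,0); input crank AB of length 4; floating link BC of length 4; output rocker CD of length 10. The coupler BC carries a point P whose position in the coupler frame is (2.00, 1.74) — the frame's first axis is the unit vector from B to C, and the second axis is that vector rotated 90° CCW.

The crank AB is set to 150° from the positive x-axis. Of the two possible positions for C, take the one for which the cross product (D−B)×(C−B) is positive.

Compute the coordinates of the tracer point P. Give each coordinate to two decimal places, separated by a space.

-3.35 4.65

A=(0,0), D=(8.00,0)
B = A + 4.00·(cos150°, sin150°) = (-3.4641, 2.0000)
|BD| = 11.6373
circle(B,4.00) ∩ circle(D,10.00): a=2.2095, h=3.3344
  candidates: C₊=(-0.7144,4.9050) cross=38.803; C₋=(-1.8605,-1.6645) cross=-38.803
  mode + wants cross > 0 → take C=(-0.7144,4.9050) (cross=38.803)
ex = (C−B)/|BC| = (0.6874,0.7263); ey = (-0.7263,0.6874)
P = B + 2.00·ex + 1.74·ey = (-3.3529,4.6486)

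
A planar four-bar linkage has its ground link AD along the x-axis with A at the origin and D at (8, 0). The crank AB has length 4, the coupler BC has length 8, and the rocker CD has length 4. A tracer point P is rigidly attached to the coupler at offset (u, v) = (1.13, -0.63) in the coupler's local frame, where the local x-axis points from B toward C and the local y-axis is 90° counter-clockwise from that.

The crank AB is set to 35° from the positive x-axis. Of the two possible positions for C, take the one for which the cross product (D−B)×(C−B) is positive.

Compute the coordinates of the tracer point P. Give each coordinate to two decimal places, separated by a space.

A=(0,0), D=(8.00,0)
B = A + 4.00·(cos35°, sin35°) = (3.2766, 2.2943)
|BD| = 5.2511
circle(B,8.00) ∩ circle(D,4.00): a=7.1960, h=3.4953
  candidates: C₊=(11.2766,2.2943) cross=18.354; C₋=(8.2223,-3.9938) cross=-18.354
  mode + wants cross > 0 → take C=(11.2766,2.2943) (cross=18.354)
ex = (C−B)/|BC| = (1.0000,0.0000); ey = (-0.0000,1.0000)
P = B + 1.13·ex + -0.63·ey = (4.4066,1.6643)

4.41 1.66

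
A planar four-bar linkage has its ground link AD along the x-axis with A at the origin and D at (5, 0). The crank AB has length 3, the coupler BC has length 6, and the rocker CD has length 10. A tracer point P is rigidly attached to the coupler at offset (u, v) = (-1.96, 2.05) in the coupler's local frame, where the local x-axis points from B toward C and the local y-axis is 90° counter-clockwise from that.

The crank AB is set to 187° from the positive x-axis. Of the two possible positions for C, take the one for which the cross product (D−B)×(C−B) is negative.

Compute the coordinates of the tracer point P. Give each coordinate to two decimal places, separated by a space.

-1.01 1.68

A=(0,0), D=(5.00,0)
B = A + 3.00·(cos187°, sin187°) = (-2.9776, -0.3656)
|BD| = 7.9860
circle(B,6.00) ∩ circle(D,10.00): a=-0.0140, h=6.0000
  candidates: C₊=(-3.2663,5.6274) cross=47.916; C₋=(-2.7169,-6.3599) cross=-47.916
  mode - wants cross < 0 → take C=(-2.7169,-6.3599) (cross=-47.916)
ex = (C−B)/|BC| = (0.0434,-0.9991); ey = (0.9991,0.0434)
P = B + -1.96·ex + 2.05·ey = (-1.0147,1.6816)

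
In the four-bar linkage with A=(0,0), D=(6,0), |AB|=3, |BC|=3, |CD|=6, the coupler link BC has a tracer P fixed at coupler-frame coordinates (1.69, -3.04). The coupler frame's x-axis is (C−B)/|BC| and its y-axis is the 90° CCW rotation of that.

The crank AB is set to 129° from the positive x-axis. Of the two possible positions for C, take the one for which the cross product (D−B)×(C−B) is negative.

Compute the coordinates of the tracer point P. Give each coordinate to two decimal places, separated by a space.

A=(0,0), D=(6.00,0)
B = A + 3.00·(cos129°, sin129°) = (-1.8880, 2.3314)
|BD| = 8.2253
circle(B,3.00) ∩ circle(D,6.00): a=2.4714, h=1.7007
  candidates: C₊=(0.9641,3.2619) cross=13.989; C₋=(0.0000,0.0000) cross=-13.989
  mode - wants cross < 0 → take C=(0.0000,0.0000) (cross=-13.989)
ex = (C−B)/|BC| = (0.6293,-0.7771); ey = (0.7771,0.6293)
P = B + 1.69·ex + -3.04·ey = (-3.1869,-0.8951)

-3.19 -0.90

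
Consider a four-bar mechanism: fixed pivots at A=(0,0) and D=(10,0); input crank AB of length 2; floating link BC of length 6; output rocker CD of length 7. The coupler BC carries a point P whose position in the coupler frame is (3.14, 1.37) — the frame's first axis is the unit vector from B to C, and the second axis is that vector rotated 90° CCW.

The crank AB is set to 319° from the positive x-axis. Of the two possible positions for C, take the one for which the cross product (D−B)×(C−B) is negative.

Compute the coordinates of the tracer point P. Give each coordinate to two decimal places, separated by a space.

A=(0,0), D=(10.00,0)
B = A + 2.00·(cos319°, sin319°) = (1.5094, -1.3121)
|BD| = 8.5914
circle(B,6.00) ∩ circle(D,7.00): a=3.5391, h=4.8451
  candidates: C₊=(4.2670,4.0166) cross=41.626; C₋=(5.7470,-5.5598) cross=-41.626
  mode - wants cross < 0 → take C=(5.7470,-5.5598) (cross=-41.626)
ex = (C−B)/|BC| = (0.7063,-0.7080); ey = (0.7080,0.7063)
P = B + 3.14·ex + 1.37·ey = (4.6970,-2.5675)

4.70 -2.57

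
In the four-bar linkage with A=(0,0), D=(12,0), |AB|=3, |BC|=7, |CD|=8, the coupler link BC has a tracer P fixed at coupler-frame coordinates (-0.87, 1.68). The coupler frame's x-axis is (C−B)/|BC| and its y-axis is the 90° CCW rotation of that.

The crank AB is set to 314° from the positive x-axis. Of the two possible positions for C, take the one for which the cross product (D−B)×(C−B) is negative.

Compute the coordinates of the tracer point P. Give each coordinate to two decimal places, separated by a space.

A=(0,0), D=(12.00,0)
B = A + 3.00·(cos314°, sin314°) = (2.0840, -2.1580)
|BD| = 10.1481
circle(B,7.00) ∩ circle(D,8.00): a=4.3350, h=5.4961
  candidates: C₊=(5.1511,4.1343) cross=55.776; C₋=(7.4886,-6.6066) cross=-55.776
  mode - wants cross < 0 → take C=(7.4886,-6.6066) (cross=-55.776)
ex = (C−B)/|BC| = (0.7721,-0.6355); ey = (0.6355,0.7721)
P = B + -0.87·ex + 1.68·ey = (2.4799,-0.3080)

2.48 -0.31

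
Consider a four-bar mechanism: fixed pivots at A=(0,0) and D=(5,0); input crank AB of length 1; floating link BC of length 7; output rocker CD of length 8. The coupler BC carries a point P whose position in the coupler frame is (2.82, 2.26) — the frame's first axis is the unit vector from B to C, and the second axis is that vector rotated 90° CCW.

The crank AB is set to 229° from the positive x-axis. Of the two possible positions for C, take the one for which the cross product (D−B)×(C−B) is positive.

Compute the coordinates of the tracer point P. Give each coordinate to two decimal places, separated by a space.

A=(0,0), D=(5.00,0)
B = A + 1.00·(cos229°, sin229°) = (-0.6561, -0.7547)
|BD| = 5.7062
circle(B,7.00) ∩ circle(D,8.00): a=1.5387, h=6.8288
  candidates: C₊=(-0.0340,6.2176) cross=38.966; C₋=(1.7723,-7.3200) cross=-38.966
  mode + wants cross > 0 → take C=(-0.0340,6.2176) (cross=38.966)
ex = (C−B)/|BC| = (0.0889,0.9960); ey = (-0.9960,0.0889)
P = B + 2.82·ex + 2.26·ey = (-2.6565,2.2550)

-2.66 2.25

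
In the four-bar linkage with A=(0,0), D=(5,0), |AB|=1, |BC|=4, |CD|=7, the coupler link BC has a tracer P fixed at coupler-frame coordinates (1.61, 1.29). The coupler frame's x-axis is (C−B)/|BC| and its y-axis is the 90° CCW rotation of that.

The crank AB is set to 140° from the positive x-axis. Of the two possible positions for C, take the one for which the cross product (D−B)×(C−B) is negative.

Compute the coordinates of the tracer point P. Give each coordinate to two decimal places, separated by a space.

0.36 -1.08

A=(0,0), D=(5.00,0)
B = A + 1.00·(cos140°, sin140°) = (-0.7660, 0.6428)
|BD| = 5.8018
circle(B,4.00) ∩ circle(D,7.00): a=0.0569, h=3.9996
  candidates: C₊=(-0.2664,4.6115) cross=23.205; C₋=(-1.1526,-3.3385) cross=-23.205
  mode - wants cross < 0 → take C=(-1.1526,-3.3385) (cross=-23.205)
ex = (C−B)/|BC| = (-0.0966,-0.9953); ey = (0.9953,-0.0966)
P = B + 1.61·ex + 1.29·ey = (0.3623,-1.0843)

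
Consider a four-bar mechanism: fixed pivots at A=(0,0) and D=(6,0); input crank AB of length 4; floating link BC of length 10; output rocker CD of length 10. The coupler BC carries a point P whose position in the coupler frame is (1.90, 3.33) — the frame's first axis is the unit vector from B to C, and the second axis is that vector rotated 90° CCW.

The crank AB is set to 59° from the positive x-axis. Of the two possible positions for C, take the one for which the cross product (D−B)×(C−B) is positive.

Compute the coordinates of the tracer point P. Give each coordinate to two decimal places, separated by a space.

A=(0,0), D=(6.00,0)
B = A + 4.00·(cos59°, sin59°) = (2.0602, 3.4287)
|BD| = 5.2229
circle(B,10.00) ∩ circle(D,10.00): a=2.6114, h=9.6530
  candidates: C₊=(10.3670,8.9961) cross=50.416; C₋=(-2.3069,-5.5674) cross=-50.416
  mode + wants cross > 0 → take C=(10.3670,8.9961) (cross=50.416)
ex = (C−B)/|BC| = (0.8307,0.5567); ey = (-0.5567,0.8307)
P = B + 1.90·ex + 3.33·ey = (1.7845,7.2527)

1.78 7.25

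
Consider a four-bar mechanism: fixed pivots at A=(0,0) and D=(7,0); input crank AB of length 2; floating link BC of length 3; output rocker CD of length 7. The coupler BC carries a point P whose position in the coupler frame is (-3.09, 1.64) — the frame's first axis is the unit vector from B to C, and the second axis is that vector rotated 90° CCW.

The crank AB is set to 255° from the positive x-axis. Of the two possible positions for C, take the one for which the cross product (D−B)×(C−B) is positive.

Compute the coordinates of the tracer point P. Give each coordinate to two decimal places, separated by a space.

-2.73 -4.64

A=(0,0), D=(7.00,0)
B = A + 2.00·(cos255°, sin255°) = (-0.5176, -1.9319)
|BD| = 7.7619
circle(B,3.00) ∩ circle(D,7.00): a=1.3043, h=2.7017
  candidates: C₊=(0.0732,1.0094) cross=20.970; C₋=(1.4180,-4.2239) cross=-20.970
  mode + wants cross > 0 → take C=(0.0732,1.0094) (cross=20.970)
ex = (C−B)/|BC| = (0.1969,0.9804); ey = (-0.9804,0.1969)
P = B + -3.09·ex + 1.64·ey = (-2.7340,-4.6384)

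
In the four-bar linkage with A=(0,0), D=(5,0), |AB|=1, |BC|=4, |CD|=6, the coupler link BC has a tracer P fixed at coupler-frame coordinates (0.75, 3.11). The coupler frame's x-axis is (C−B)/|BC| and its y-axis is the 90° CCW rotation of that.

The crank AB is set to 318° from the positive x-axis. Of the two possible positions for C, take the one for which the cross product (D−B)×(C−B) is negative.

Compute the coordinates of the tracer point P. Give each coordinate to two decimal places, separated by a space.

3.92 -1.06

A=(0,0), D=(5.00,0)
B = A + 1.00·(cos318°, sin318°) = (0.7431, -0.6691)
|BD| = 4.3091
circle(B,4.00) ∩ circle(D,6.00): a=-0.1661, h=3.9966
  candidates: C₊=(-0.0415,3.2532) cross=17.222; C₋=(1.1997,-4.6430) cross=-17.222
  mode - wants cross < 0 → take C=(1.1997,-4.6430) (cross=-17.222)
ex = (C−B)/|BC| = (0.1141,-0.9935); ey = (0.9935,0.1141)
P = B + 0.75·ex + 3.11·ey = (3.9184,-1.0593)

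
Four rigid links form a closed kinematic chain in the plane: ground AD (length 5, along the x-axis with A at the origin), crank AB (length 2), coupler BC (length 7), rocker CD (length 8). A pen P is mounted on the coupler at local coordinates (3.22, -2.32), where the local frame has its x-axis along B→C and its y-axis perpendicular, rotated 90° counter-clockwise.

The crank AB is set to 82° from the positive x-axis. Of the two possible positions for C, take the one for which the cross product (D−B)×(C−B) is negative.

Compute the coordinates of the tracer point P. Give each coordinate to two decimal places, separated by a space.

A=(0,0), D=(5.00,0)
B = A + 2.00·(cos82°, sin82°) = (0.2783, 1.9805)
|BD| = 5.1202
circle(B,7.00) ∩ circle(D,8.00): a=1.0953, h=6.9138
  candidates: C₊=(3.9627,7.9325) cross=35.400; C₋=(-1.3859,-4.8188) cross=-35.400
  mode - wants cross < 0 → take C=(-1.3859,-4.8188) (cross=-35.400)
ex = (C−B)/|BC| = (-0.2377,-0.9713); ey = (0.9713,-0.2377)
P = B + 3.22·ex + -2.32·ey = (-2.7407,-0.5956)

-2.74 -0.60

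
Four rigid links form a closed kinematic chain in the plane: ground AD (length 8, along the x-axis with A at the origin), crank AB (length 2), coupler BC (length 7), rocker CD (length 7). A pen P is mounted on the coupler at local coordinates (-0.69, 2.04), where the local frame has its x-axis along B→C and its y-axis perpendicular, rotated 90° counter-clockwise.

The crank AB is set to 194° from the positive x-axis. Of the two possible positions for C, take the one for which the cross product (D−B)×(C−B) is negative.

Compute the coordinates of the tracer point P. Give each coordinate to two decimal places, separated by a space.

-1.09 1.50

A=(0,0), D=(8.00,0)
B = A + 2.00·(cos194°, sin194°) = (-1.9406, -0.4838)
|BD| = 9.9524
circle(B,7.00) ∩ circle(D,7.00): a=4.9762, h=4.9232
  candidates: C₊=(2.7904,4.6754) cross=48.997; C₋=(3.2690,-5.1593) cross=-48.997
  mode - wants cross < 0 → take C=(3.2690,-5.1593) (cross=-48.997)
ex = (C−B)/|BC| = (0.7442,-0.6679); ey = (0.6679,0.7442)
P = B + -0.69·ex + 2.04·ey = (-1.0916,1.4953)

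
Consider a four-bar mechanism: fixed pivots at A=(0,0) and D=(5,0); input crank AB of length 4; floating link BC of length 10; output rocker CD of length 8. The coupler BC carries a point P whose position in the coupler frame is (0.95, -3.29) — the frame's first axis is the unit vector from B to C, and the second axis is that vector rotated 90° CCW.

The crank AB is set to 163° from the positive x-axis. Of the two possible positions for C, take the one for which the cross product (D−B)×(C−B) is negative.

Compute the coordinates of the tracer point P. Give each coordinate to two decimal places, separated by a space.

-6.08 -1.41

A=(0,0), D=(5.00,0)
B = A + 4.00·(cos163°, sin163°) = (-3.8252, 1.1695)
|BD| = 8.9024
circle(B,10.00) ∩ circle(D,8.00): a=6.4731, h=7.6223
  candidates: C₊=(3.5931,7.8753) cross=67.856; C₋=(1.5905,-7.2371) cross=-67.856
  mode - wants cross < 0 → take C=(1.5905,-7.2371) (cross=-67.856)
ex = (C−B)/|BC| = (0.5416,-0.8407); ey = (0.8407,0.5416)
P = B + 0.95·ex + -3.29·ey = (-6.0765,-1.4109)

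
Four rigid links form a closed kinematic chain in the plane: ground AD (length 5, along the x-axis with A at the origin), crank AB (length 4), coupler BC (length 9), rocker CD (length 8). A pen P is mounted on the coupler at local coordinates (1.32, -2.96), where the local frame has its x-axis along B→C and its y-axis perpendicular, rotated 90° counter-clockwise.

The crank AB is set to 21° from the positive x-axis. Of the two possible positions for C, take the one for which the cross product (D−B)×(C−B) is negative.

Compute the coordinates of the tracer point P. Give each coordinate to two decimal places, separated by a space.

0.57 0.74

A=(0,0), D=(5.00,0)
B = A + 4.00·(cos21°, sin21°) = (3.7343, 1.4335)
|BD| = 1.9123
circle(B,9.00) ∩ circle(D,8.00): a=5.4011, h=7.1992
  candidates: C₊=(12.7058,2.1496) cross=13.767; C₋=(1.9125,-7.3802) cross=-13.767
  mode - wants cross < 0 → take C=(1.9125,-7.3802) (cross=-13.767)
ex = (C−B)/|BC| = (-0.2024,-0.9793); ey = (0.9793,-0.2024)
P = B + 1.32·ex + -2.96·ey = (0.5684,0.7400)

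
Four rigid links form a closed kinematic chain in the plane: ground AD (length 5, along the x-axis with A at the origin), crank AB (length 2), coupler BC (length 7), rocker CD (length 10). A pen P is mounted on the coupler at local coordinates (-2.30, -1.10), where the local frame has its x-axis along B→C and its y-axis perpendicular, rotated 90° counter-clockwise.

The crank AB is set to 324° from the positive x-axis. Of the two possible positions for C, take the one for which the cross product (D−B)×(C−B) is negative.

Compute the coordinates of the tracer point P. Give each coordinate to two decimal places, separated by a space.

1.84 1.36

A=(0,0), D=(5.00,0)
B = A + 2.00·(cos324°, sin324°) = (1.6180, -1.1756)
|BD| = 3.5805
circle(B,7.00) ∩ circle(D,10.00): a=-5.3318, h=4.5357
  candidates: C₊=(-4.9074,1.3581) cross=16.240; C₋=(-1.9290,-7.2104) cross=-16.240
  mode - wants cross < 0 → take C=(-1.9290,-7.2104) (cross=-16.240)
ex = (C−B)/|BC| = (-0.5067,-0.8621); ey = (0.8621,-0.5067)
P = B + -2.30·ex + -1.10·ey = (1.8352,1.3647)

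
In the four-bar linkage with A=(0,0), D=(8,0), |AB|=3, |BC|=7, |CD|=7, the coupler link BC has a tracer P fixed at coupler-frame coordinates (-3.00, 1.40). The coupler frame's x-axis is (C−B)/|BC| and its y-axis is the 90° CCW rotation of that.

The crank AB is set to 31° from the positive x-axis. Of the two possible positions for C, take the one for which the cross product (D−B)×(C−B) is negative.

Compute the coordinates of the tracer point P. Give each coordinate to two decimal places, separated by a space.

3.55 4.71

A=(0,0), D=(8.00,0)
B = A + 3.00·(cos31°, sin31°) = (2.5715, 1.5451)
|BD| = 5.6441
circle(B,7.00) ∩ circle(D,7.00): a=2.8221, h=6.4059
  candidates: C₊=(7.0394,6.9338) cross=36.156; C₋=(3.5321,-5.3887) cross=-36.156
  mode - wants cross < 0 → take C=(3.5321,-5.3887) (cross=-36.156)
ex = (C−B)/|BC| = (0.1372,-0.9905); ey = (0.9905,0.1372)
P = B + -3.00·ex + 1.40·ey = (3.5466,4.7088)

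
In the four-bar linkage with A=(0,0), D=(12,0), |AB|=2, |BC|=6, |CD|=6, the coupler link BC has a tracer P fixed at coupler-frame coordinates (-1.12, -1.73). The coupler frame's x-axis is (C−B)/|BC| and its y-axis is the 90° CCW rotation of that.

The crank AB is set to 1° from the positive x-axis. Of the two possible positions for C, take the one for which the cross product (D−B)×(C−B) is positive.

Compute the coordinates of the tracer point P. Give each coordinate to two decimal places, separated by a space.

A=(0,0), D=(12.00,0)
B = A + 2.00·(cos1°, sin1°) = (1.9997, 0.0349)
|BD| = 10.0004
circle(B,6.00) ∩ circle(D,6.00): a=5.0002, h=3.3163
  candidates: C₊=(7.0114,3.3338) cross=33.165; C₋=(6.9883,-3.2989) cross=-33.165
  mode + wants cross > 0 → take C=(7.0114,3.3338) (cross=33.165)
ex = (C−B)/|BC| = (0.8353,0.5498); ey = (-0.5498,0.8353)
P = B + -1.12·ex + -1.73·ey = (2.0153,-2.0259)

2.02 -2.03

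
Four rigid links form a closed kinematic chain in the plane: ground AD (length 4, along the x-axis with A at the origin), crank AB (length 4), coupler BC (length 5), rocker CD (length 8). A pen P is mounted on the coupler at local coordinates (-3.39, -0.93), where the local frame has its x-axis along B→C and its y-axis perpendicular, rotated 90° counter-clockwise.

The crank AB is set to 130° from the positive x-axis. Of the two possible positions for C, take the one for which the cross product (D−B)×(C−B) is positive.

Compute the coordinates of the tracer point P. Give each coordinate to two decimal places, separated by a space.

-3.80 -0.23

A=(0,0), D=(4.00,0)
B = A + 4.00·(cos130°, sin130°) = (-2.5712, 3.0642)
|BD| = 7.2505
circle(B,5.00) ∩ circle(D,8.00): a=0.9357, h=4.9117
  candidates: C₊=(0.3527,7.1202) cross=35.612; C₋=(-3.7988,-1.7828) cross=-35.612
  mode + wants cross > 0 → take C=(0.3527,7.1202) (cross=35.612)
ex = (C−B)/|BC| = (0.5848,0.8112); ey = (-0.8112,0.5848)
P = B + -3.39·ex + -0.93·ey = (-3.7991,-0.2296)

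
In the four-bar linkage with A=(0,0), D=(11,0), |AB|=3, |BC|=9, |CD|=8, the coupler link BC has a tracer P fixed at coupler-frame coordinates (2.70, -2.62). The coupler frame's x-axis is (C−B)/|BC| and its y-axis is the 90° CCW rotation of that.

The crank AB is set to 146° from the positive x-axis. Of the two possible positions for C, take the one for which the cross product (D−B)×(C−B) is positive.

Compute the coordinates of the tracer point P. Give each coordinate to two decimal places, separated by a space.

A=(0,0), D=(11.00,0)
B = A + 3.00·(cos146°, sin146°) = (-2.4871, 1.6776)
|BD| = 13.5910
circle(B,9.00) ∩ circle(D,8.00): a=7.4209, h=5.0921
  candidates: C₊=(5.5056,5.8148) cross=69.207; C₋=(4.2485,-4.2916) cross=-69.207
  mode + wants cross > 0 → take C=(5.5056,5.8148) (cross=69.207)
ex = (C−B)/|BC| = (0.8881,0.4597); ey = (-0.4597,0.8881)
P = B + 2.70·ex + -2.62·ey = (1.1151,0.5920)

1.12 0.59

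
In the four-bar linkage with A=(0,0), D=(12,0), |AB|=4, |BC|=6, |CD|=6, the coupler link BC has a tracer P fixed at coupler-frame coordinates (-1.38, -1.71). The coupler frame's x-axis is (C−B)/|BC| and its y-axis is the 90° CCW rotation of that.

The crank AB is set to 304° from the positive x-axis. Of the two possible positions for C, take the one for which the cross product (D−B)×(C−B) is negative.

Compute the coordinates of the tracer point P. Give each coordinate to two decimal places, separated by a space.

A=(0,0), D=(12.00,0)
B = A + 4.00·(cos304°, sin304°) = (2.2368, -3.3162)
|BD| = 10.3110
circle(B,6.00) ∩ circle(D,6.00): a=5.1555, h=3.0693
  candidates: C₊=(6.1313,1.2482) cross=31.648; C₋=(8.1055,-4.5643) cross=-31.648
  mode - wants cross < 0 → take C=(8.1055,-4.5643) (cross=-31.648)
ex = (C−B)/|BC| = (0.9781,-0.2080); ey = (0.2080,0.9781)
P = B + -1.38·ex + -1.71·ey = (0.5312,-4.7017)

0.53 -4.70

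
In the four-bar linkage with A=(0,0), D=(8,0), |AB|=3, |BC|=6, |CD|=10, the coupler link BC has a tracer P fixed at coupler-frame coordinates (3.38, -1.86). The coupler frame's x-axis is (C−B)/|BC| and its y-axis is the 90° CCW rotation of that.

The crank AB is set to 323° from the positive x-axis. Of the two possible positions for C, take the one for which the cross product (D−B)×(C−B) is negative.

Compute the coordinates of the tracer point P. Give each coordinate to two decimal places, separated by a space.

A=(0,0), D=(8.00,0)
B = A + 3.00·(cos323°, sin323°) = (2.3959, -1.8054)
|BD| = 5.8877
circle(B,6.00) ∩ circle(D,10.00): a=-2.4912, h=5.4584
  candidates: C₊=(-1.6490,2.6261) cross=32.138; C₋=(1.6986,-7.7648) cross=-32.138
  mode - wants cross < 0 → take C=(1.6986,-7.7648) (cross=-32.138)
ex = (C−B)/|BC| = (-0.1162,-0.9932); ey = (0.9932,-0.1162)
P = B + 3.38·ex + -1.86·ey = (0.1557,-4.9464)

0.16 -4.95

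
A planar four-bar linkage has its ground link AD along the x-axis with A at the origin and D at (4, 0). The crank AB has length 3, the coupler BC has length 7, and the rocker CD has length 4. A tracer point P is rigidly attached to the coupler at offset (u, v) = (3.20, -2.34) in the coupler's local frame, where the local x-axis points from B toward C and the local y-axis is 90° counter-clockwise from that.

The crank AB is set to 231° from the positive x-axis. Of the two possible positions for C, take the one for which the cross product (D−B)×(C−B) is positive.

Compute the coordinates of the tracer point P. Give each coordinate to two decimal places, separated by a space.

1.84 -0.98

A=(0,0), D=(4.00,0)
B = A + 3.00·(cos231°, sin231°) = (-1.8880, -2.3314)
|BD| = 6.3327
circle(B,7.00) ∩ circle(D,4.00): a=5.7719, h=3.9605
  candidates: C₊=(2.0204,3.4758) cross=25.081; C₋=(4.9366,-3.8888) cross=-25.081
  mode + wants cross > 0 → take C=(2.0204,3.4758) (cross=25.081)
ex = (C−B)/|BC| = (0.5583,0.8296); ey = (-0.8296,0.5583)
P = B + 3.20·ex + -2.34·ey = (1.8400,-0.9832)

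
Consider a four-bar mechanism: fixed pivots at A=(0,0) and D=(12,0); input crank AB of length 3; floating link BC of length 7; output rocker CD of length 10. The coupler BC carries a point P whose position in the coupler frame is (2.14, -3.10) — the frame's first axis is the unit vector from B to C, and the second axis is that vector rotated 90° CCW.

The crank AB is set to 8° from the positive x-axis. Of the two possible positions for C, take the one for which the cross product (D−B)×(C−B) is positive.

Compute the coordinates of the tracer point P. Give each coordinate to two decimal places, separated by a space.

6.55 1.58

A=(0,0), D=(12.00,0)
B = A + 3.00·(cos8°, sin8°) = (2.9708, 0.4175)
|BD| = 9.0388
circle(B,7.00) ∩ circle(D,10.00): a=1.6983, h=6.7909
  candidates: C₊=(4.9809,7.1227) cross=61.382; C₋=(4.3536,-6.4445) cross=-61.382
  mode + wants cross > 0 → take C=(4.9809,7.1227) (cross=61.382)
ex = (C−B)/|BC| = (0.2872,0.9579); ey = (-0.9579,0.2872)
P = B + 2.14·ex + -3.10·ey = (6.5548,1.5772)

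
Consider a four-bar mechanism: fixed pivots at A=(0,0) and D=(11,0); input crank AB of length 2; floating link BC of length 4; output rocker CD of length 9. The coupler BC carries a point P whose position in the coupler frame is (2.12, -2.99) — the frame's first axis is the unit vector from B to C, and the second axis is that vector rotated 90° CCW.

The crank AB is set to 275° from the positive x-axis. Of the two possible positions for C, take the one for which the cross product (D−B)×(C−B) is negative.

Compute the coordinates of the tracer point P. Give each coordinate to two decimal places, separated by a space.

-0.12 -5.65

A=(0,0), D=(11.00,0)
B = A + 2.00·(cos275°, sin275°) = (0.1743, -1.9924)
|BD| = 11.0075
circle(B,4.00) ∩ circle(D,9.00): a=2.5512, h=3.0808
  candidates: C₊=(2.1258,1.4993) cross=33.912; C₋=(3.2410,-4.5605) cross=-33.912
  mode - wants cross < 0 → take C=(3.2410,-4.5605) (cross=-33.912)
ex = (C−B)/|BC| = (0.7667,-0.6420); ey = (0.6420,0.7667)
P = B + 2.12·ex + -2.99·ey = (-0.1200,-5.6459)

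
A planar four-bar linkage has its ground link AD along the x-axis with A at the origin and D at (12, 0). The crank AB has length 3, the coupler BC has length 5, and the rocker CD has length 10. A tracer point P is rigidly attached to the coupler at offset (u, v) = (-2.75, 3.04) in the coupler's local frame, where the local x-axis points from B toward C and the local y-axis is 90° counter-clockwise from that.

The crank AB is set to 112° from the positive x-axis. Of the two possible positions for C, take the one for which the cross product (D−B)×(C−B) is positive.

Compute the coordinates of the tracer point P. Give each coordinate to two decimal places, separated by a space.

-4.94 4.27

A=(0,0), D=(12.00,0)
B = A + 3.00·(cos112°, sin112°) = (-1.1238, 2.7816)
|BD| = 13.4154
circle(B,5.00) ∩ circle(D,10.00): a=3.9124, h=3.1134
  candidates: C₊=(3.3491,5.0161) cross=41.768; C₋=(2.0580,-1.0754) cross=-41.768
  mode + wants cross > 0 → take C=(3.3491,5.0161) (cross=41.768)
ex = (C−B)/|BC| = (0.8946,0.4469); ey = (-0.4469,0.8946)
P = B + -2.75·ex + 3.04·ey = (-4.9425,4.2721)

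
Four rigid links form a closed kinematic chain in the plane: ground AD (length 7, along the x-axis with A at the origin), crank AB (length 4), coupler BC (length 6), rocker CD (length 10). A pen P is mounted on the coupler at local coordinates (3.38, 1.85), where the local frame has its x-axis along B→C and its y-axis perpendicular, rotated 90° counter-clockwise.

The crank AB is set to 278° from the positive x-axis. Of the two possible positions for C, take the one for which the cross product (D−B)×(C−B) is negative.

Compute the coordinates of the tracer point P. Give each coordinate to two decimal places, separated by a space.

3.75 -6.12

A=(0,0), D=(7.00,0)
B = A + 4.00·(cos278°, sin278°) = (0.5567, -3.9611)
|BD| = 7.5635
circle(B,6.00) ∩ circle(D,10.00): a=-0.4491, h=5.9832
  candidates: C₊=(-2.9593,0.9008) cross=45.254; C₋=(3.3075,-9.2933) cross=-45.254
  mode - wants cross < 0 → take C=(3.3075,-9.2933) (cross=-45.254)
ex = (C−B)/|BC| = (0.4585,-0.8887); ey = (0.8887,0.4585)
P = B + 3.38·ex + 1.85·ey = (3.7504,-6.1167)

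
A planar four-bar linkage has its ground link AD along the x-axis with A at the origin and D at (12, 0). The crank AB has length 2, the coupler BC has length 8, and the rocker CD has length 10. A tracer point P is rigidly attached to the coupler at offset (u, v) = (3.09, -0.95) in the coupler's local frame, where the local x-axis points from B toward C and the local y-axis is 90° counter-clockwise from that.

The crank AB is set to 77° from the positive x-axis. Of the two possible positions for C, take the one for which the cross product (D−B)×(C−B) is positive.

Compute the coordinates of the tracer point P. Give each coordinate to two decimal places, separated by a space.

A=(0,0), D=(12.00,0)
B = A + 2.00·(cos77°, sin77°) = (0.4499, 1.9487)
|BD| = 11.7133
circle(B,8.00) ∩ circle(D,10.00): a=4.3200, h=6.7333
  candidates: C₊=(5.8299,7.8695) cross=78.870; C₋=(3.5894,-5.4095) cross=-78.870
  mode + wants cross > 0 → take C=(5.8299,7.8695) (cross=78.870)
ex = (C−B)/|BC| = (0.6725,0.7401); ey = (-0.7401,0.6725)
P = B + 3.09·ex + -0.95·ey = (3.2310,3.5968)

3.23 3.60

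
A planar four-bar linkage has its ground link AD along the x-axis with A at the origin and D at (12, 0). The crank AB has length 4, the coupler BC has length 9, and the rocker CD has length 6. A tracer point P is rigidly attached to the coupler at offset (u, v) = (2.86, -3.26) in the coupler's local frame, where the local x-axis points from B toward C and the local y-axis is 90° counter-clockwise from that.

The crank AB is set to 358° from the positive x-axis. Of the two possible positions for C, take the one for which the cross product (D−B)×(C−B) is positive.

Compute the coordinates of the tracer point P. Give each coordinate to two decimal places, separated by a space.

A=(0,0), D=(12.00,0)
B = A + 4.00·(cos358°, sin358°) = (3.9976, -0.1396)
|BD| = 8.0037
circle(B,9.00) ∩ circle(D,6.00): a=6.8130, h=5.8807
  candidates: C₊=(10.7070,5.8590) cross=47.067; C₋=(10.9121,-5.9006) cross=-47.067
  mode + wants cross > 0 → take C=(10.7070,5.8590) (cross=47.067)
ex = (C−B)/|BC| = (0.7455,0.6665); ey = (-0.6665,0.7455)
P = B + 2.86·ex + -3.26·ey = (8.3025,-0.6637)

8.30 -0.66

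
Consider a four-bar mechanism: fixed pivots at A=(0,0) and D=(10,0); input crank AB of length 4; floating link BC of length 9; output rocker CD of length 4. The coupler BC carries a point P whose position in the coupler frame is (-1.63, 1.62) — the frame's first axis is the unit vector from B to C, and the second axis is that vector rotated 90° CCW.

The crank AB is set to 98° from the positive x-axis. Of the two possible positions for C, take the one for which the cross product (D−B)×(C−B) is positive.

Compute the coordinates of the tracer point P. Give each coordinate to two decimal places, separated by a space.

-2.14 5.63

A=(0,0), D=(10.00,0)
B = A + 4.00·(cos98°, sin98°) = (-0.5567, 3.9611)
|BD| = 11.2754
circle(B,9.00) ∩ circle(D,4.00): a=8.5201, h=2.8997
  candidates: C₊=(8.4390,3.6828) cross=32.695; C₋=(6.4016,-1.7470) cross=-32.695
  mode + wants cross > 0 → take C=(8.4390,3.6828) (cross=32.695)
ex = (C−B)/|BC| = (0.9995,-0.0309); ey = (0.0309,0.9995)
P = B + -1.63·ex + 1.62·ey = (-2.1358,5.6307)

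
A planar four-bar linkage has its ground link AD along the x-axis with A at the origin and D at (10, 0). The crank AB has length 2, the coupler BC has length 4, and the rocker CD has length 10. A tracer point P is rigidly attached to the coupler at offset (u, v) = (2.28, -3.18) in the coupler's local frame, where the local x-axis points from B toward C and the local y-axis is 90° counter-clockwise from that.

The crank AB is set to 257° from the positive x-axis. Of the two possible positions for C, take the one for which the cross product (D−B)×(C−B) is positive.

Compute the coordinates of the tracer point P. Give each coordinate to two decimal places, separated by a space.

3.06 -0.22

A=(0,0), D=(10.00,0)
B = A + 2.00·(cos257°, sin257°) = (-0.4499, -1.9487)
|BD| = 10.6301
circle(B,4.00) ∩ circle(D,10.00): a=1.3640, h=3.7603
  candidates: C₊=(0.2016,1.9978) cross=39.972; C₋=(1.5803,-5.3952) cross=-39.972
  mode + wants cross > 0 → take C=(0.2016,1.9978) (cross=39.972)
ex = (C−B)/|BC| = (0.1629,0.9866); ey = (-0.9866,0.1629)
P = B + 2.28·ex + -3.18·ey = (3.0590,-0.2171)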